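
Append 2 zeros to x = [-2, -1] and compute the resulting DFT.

Original 2-point DFT: [-3, -1]
Zero-padded 4-point DFT provides frequency interpolation.

DFT_4([x, 0, ...]) = [-3, -2+1i, -1, -2-1i]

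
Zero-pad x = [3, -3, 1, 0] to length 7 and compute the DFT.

Original 4-point DFT: [1, 2+3i, 7, 2-3i]
Zero-padded 7-point DFT provides frequency interpolation.

DFT_7([x, 0, ...]) = [1, 0.9070+1.3706i, 2.7666+3.3587i, 6.3264+2.0835i, 6.3264-2.0835i, 2.7666-3.3587i, 0.9070-1.3706i]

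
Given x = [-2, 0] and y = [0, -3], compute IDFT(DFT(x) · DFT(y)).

(x ⊛ y)[n] = Σ(m=0 to 1) x[m] · y[(n-m) mod 2]

Computing each output sample:
(x ⊛ y)[0] = 0
(x ⊛ y)[1] = 6

x ⊛ y = [0, 6]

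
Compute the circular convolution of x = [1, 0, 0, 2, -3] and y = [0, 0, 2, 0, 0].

(x ⊛ y)[n] = Σ(m=0 to 4) x[m] · y[(n-m) mod 5]

Computing each output sample:
(x ⊛ y)[0] = 4
(x ⊛ y)[1] = -6
(x ⊛ y)[2] = 2
(x ⊛ y)[3] = 0
(x ⊛ y)[4] = 0

x ⊛ y = [4, -6, 2, 0, 0]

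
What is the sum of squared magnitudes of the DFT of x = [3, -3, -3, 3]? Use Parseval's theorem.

Parseval: Σ|x[n]|² = (1/N)Σ|X[k]|², so Σ|X[k]|² = N·Σ|x[n]|² = 4·36.0000

Σ|X[k]|² = N·Σ|x[n]|² = 4·36.0000 = 144.0000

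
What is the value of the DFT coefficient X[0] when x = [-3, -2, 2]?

X[0] = Σ(n=0 to 2) x[n] · ω_3^0 = Σ x[n]
= (-3) + (-2) + (2)

X[0] = -3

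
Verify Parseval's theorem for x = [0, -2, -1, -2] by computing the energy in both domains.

Time domain:
Σ|x[n]|² = |0|² + |-2|² + |-1|² + |-2|² = 9.0000

Frequency domain:
(1/4)Σ|X[k]|² = (1/4)(|-5|² + |1|² + |3|² + |1|²) = (1/4)·36.0000 = 9.0000

Both sides agree, confirming Parseval's theorem.

Σ|x[n]|² = (1/N)Σ|X[k]|² = 9.0000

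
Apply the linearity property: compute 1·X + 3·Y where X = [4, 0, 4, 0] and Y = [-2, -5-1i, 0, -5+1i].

By linearity: DFT(1x + 3y) = 1·DFT(x) + 3·DFT(y)
= 1·[4, 0, 4, 0] + 3·[-2, -5-1i, 0, -5+1i]

Computing element-wise:
Z[0] = 1·(4) + 3·(-2) = -2
Z[1] = 1·(0) + 3·(-5-1i) = -15-3i
Z[2] = 1·(4) + 3·(0) = 4
Z[3] = 1·(0) + 3·(-5+1i) = -15+3i

DFT(1x + 3y) = 1·X + 3·Y = [-2, -15-3i, 4, -15+3i]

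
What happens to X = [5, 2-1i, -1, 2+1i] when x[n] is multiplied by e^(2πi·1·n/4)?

Modulation property: DFT(ω_4^(-1n)·x[n]) = X[(k-1) mod 4], so circularly shift X by 1 positions.

X[k-1] = [2+1i, 5, 2-1i, -1]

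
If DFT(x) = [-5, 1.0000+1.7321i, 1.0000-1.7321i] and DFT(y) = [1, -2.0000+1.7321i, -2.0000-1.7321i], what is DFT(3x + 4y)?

By linearity: DFT(3x + 4y) = 3·DFT(x) + 4·DFT(y)
= 3·[-5, 1.0000+1.7321i, 1.0000-1.7321i] + 4·[1, -2.0000+1.7321i, -2.0000-1.7321i]

Computing element-wise:
Z[0] = 3·(-5) + 4·(1) = -11
Z[1] = 3·(1.0000+1.7321i) + 4·(-2.0000+1.7321i) = -5.0000+12.1247i
Z[2] = 3·(1.0000-1.7321i) + 4·(-2.0000-1.7321i) = -5.0000-12.1247i

DFT(3x + 4y) = 3·X + 4·Y = [-11, -5.0000+12.1247i, -5.0000-12.1247i]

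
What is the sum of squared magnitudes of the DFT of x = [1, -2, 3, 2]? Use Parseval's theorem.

Parseval: Σ|x[n]|² = (1/N)Σ|X[k]|², so Σ|X[k]|² = N·Σ|x[n]|² = 4·18.0000

Σ|X[k]|² = N·Σ|x[n]|² = 4·18.0000 = 72.0000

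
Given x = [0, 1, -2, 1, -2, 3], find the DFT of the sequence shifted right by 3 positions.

Time shift by 3: X_shifted[k] = ω_6^(3k) · X[k]
Shifted x = [1, -2, 3, 0, 1, -2]

DFT(x[n-3]) = [1, -3.0000-1.7321i, 1.0000+1.7321i, 9, 1.0000-1.7321i, -3.0000+1.7321i]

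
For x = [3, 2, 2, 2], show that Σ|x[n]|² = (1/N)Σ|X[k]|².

Time domain:
Σ|x[n]|² = |3|² + |2|² + |2|² + |2|² = 21.0000

Frequency domain:
(1/4)Σ|X[k]|² = (1/4)(|9|² + |1|² + |1|² + |1|²) = (1/4)·84.0000 = 21.0000

Both sides agree, confirming Parseval's theorem.

Σ|x[n]|² = (1/N)Σ|X[k]|² = 21.0000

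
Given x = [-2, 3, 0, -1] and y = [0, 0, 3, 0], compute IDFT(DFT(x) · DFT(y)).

(x ⊛ y)[n] = Σ(m=0 to 3) x[m] · y[(n-m) mod 4]

Computing each output sample:
(x ⊛ y)[0] = 0
(x ⊛ y)[1] = -3
(x ⊛ y)[2] = -6
(x ⊛ y)[3] = 9

x ⊛ y = [0, -3, -6, 9]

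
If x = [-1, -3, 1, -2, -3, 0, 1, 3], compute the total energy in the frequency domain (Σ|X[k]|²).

Parseval: Σ|x[n]|² = (1/N)Σ|X[k]|², so Σ|X[k]|² = N·Σ|x[n]|² = 8·34.0000

Σ|X[k]|² = N·Σ|x[n]|² = 8·34.0000 = 272.0000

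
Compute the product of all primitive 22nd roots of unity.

The primitive 22nd roots of unity are ω_22^k for k coprime to 22: k ∈ {1, 3, 5, 7, 9, 13, 15, 17, 19, 21}
Their product equals the constant term of the cyclotomic polynomial Φ_22(x) up to sign.
For n ≥ 3, the product of all primitive nth roots of unity is 1. (For n=1 it is 1; for n=2 it is -1.)

1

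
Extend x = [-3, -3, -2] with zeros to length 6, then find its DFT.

Original 3-point DFT: [-8, -0.5000+0.8660i, -0.5000-0.8660i]
Zero-padded 6-point DFT provides frequency interpolation.

DFT_6([x, 0, ...]) = [-8, -3.5000+4.3301i, -0.5000+0.8660i, -2, -0.5000-0.8660i, -3.5000-4.3301i]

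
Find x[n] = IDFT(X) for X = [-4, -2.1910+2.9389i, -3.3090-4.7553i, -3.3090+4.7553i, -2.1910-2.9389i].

x[n] = (1/5) Σ(k=0 to 4) X[k] · e^(2πikn/5)

Computing each x[n]:
x[0] = -3
x[1] = 0
x[2] = -3
x[3] = 2
x[4] = 0

x = [-3, 0, -3, 2, 0]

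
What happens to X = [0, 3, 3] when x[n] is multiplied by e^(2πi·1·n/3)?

Modulation property: DFT(ω_3^(-1n)·x[n]) = X[(k-1) mod 3], so circularly shift X by 1 positions.

X[k-1] = [3, 0, 3]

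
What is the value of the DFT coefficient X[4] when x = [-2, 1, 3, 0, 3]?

X[4] = Σ(n=0 to 4) x[n] · ω_5^(4n) where ω_5 = e^(-2πi/5)
= (-2)·ω_5^0 + (1)·ω_5^4 + (3)·ω_5^8 + (0)·ω_5^12 + (3)·ω_5^16

X[4] = -3.1910-0.1388i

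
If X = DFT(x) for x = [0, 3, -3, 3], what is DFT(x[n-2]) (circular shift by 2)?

Time shift by 2: X_shifted[k] = ω_4^(2k) · X[k]
Shifted x = [-3, 3, 0, 3]

DFT(x[n-2]) = [3, -3, -9, -3]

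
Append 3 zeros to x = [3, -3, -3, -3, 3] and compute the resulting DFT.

Original 5-point DFT: [-3, 7.8541+5.7063i, 1.1459+3.5267i, 1.1459-3.5267i, 7.8541-5.7063i]
Zero-padded 8-point DFT provides frequency interpolation.

DFT_8([x, 0, ...]) = [-3, 7.2426i, 9, 1.2426i, 9, -1.2426i, 9, -7.2426i]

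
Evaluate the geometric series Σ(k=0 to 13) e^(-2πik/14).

Sum of all nth roots of unity equals 0 for n > 1 (geometric series with r ≠ 1).

0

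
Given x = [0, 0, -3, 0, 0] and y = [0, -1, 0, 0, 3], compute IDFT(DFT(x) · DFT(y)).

(x ⊛ y)[n] = Σ(m=0 to 4) x[m] · y[(n-m) mod 5]

Computing each output sample:
(x ⊛ y)[0] = 0
(x ⊛ y)[1] = -9
(x ⊛ y)[2] = 0
(x ⊛ y)[3] = 3
(x ⊛ y)[4] = 0

x ⊛ y = [0, -9, 0, 3, 0]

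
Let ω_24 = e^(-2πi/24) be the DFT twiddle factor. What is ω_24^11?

ω_24^11 = e^(-2πi·11/24)
= cos(-2π·11/24) + i·sin(-2π·11/24)
= cos(-22π/24) + i·sin(-22π/24)

ω_24^11 = cos(-22π/24) + i·sin(-22π/24) = -0.9659-0.2588i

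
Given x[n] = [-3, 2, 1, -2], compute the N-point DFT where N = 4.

X[k] = Σ(n=0 to 3) x[n] · ω_4^(nk)
where ω_4 = e^(-2πi/4)

Computing each X[k]:
X[0] = -2
X[1] = -4-4i
X[2] = -2
X[3] = -4+4i

X = [-2, -4-4i, -2, -4+4i]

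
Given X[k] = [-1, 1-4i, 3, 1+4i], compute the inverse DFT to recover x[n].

x[n] = (1/4) Σ(k=0 to 3) X[k] · e^(2πikn/4)

Computing each x[n]:
x[0] = 1
x[1] = 1
x[2] = 0
x[3] = -3

x = [1, 1, 0, -3]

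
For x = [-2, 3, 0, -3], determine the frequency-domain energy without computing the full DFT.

Parseval: Σ|x[n]|² = (1/N)Σ|X[k]|², so Σ|X[k]|² = N·Σ|x[n]|² = 4·22.0000

Σ|X[k]|² = N·Σ|x[n]|² = 4·22.0000 = 88.0000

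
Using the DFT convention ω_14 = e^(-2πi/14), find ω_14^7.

ω_14^7 = e^(-2πi·7/14)
= cos(-2π·7/14) + i·sin(-2π·7/14)
= cos(-14π/14) + i·sin(-14π/14)

ω_14^7 = cos(-14π/14) + i·sin(-14π/14) = -1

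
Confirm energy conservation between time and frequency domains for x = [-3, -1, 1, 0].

Time domain:
Σ|x[n]|² = |-3|² + |-1|² + |1|² + |0|² = 11.0000

Frequency domain:
(1/4)Σ|X[k]|² = (1/4)(|-3|² + |-4+1i|² + |-1|² + |-4-1i|²) = (1/4)·44.0000 = 11.0000

Both sides agree, confirming Parseval's theorem.

Σ|x[n]|² = (1/N)Σ|X[k]|² = 11.0000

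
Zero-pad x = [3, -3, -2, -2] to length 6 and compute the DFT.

Original 4-point DFT: [-4, 5+1i, 6, 5-1i]
Zero-padded 6-point DFT provides frequency interpolation.

DFT_6([x, 0, ...]) = [-4, 4.5000+4.3301i, 3.5000+0.8660i, 6, 3.5000-0.8660i, 4.5000-4.3301i]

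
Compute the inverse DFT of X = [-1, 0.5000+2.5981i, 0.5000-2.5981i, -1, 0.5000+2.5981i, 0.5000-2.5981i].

x[n] = (1/6) Σ(k=0 to 5) X[k] · e^(2πikn/6)

Computing each x[n]:
x[0] = 0
x[1] = 0
x[2] = -2
x[3] = 0
x[4] = 1
x[5] = 0

x = [0, 0, -2, 0, 1, 0]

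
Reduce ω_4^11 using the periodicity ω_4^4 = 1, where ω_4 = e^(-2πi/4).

Since ω_4^4 = 1, powers reduce modulo 4.
11 mod 4 = 3
So ω_4^11 = ω_4^3 = e^(-2πi·3/4)

ω_4^11 = ω_4^3 = 1i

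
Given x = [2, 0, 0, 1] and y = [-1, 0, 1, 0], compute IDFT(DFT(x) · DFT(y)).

(x ⊛ y)[n] = Σ(m=0 to 3) x[m] · y[(n-m) mod 4]

Computing each output sample:
(x ⊛ y)[0] = -2
(x ⊛ y)[1] = 1
(x ⊛ y)[2] = 2
(x ⊛ y)[3] = -1

x ⊛ y = [-2, 1, 2, -1]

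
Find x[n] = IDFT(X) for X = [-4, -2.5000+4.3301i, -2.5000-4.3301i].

x[n] = (1/3) Σ(k=0 to 2) X[k] · e^(2πikn/3)

Computing each x[n]:
x[0] = -3
x[1] = -3
x[2] = 2

x = [-3, -3, 2]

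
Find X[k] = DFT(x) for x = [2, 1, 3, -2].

X[k] = Σ(n=0 to 3) x[n] · ω_4^(nk)
where ω_4 = e^(-2πi/4)

Computing each X[k]:
X[0] = 4
X[1] = -1-3i
X[2] = 6
X[3] = -1+3i

X = [4, -1-3i, 6, -1+3i]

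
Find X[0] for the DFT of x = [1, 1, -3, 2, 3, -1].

X[0] = Σ(n=0 to 5) x[n] · ω_6^0 = Σ x[n]
= (1) + (1) + (-3) + (2) + (3) + (-1)

X[0] = 3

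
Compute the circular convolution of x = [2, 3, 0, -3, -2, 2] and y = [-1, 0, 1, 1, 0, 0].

(x ⊛ y)[n] = Σ(m=0 to 5) x[m] · y[(n-m) mod 6]

Computing each output sample:
(x ⊛ y)[0] = -7
(x ⊛ y)[1] = -3
(x ⊛ y)[2] = 4
(x ⊛ y)[3] = 8
(x ⊛ y)[4] = 5
(x ⊛ y)[5] = -5

x ⊛ y = [-7, -3, 4, 8, 5, -5]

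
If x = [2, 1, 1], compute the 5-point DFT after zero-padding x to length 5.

Original 3-point DFT: [4, 1, 1]
Zero-padded 5-point DFT provides frequency interpolation.

DFT_5([x, 0, ...]) = [4, 1.5000-1.5388i, 1.5000+0.3633i, 1.5000-0.3633i, 1.5000+1.5388i]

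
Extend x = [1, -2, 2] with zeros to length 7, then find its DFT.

Original 3-point DFT: [1, 1.0000+3.4641i, 1.0000-3.4641i]
Zero-padded 7-point DFT provides frequency interpolation.

DFT_7([x, 0, ...]) = [1, -0.6920-0.3862i, -0.3569+2.8176i, 4.0489+2.4314i, 4.0489-2.4314i, -0.3569-2.8176i, -0.6920+0.3862i]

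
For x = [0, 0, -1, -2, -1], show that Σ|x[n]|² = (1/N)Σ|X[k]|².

Time domain:
Σ|x[n]|² = |0|² + |0|² + |-1|² + |-2|² + |-1|² = 6.0000

Frequency domain:
(1/5)Σ|X[k]|² = (1/5)(|-4|² + |2.1180-1.5388i|² + |-0.1180+0.3633i|² + |-0.1180-0.3633i|² + |2.1180+1.5388i|²) = (1/5)·30.0000 = 6.0000

Both sides agree, confirming Parseval's theorem.

Σ|x[n]|² = (1/N)Σ|X[k]|² = 6.0000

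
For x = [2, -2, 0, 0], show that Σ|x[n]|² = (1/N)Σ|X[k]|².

Time domain:
Σ|x[n]|² = |2|² + |-2|² + |0|² + |0|² = 8.0000

Frequency domain:
(1/4)Σ|X[k]|² = (1/4)(|0|² + |2+2i|² + |4|² + |2-2i|²) = (1/4)·32.0000 = 8.0000

Both sides agree, confirming Parseval's theorem.

Σ|x[n]|² = (1/N)Σ|X[k]|² = 8.0000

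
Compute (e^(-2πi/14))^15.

Since ω_14^14 = 1, powers reduce modulo 14.
15 mod 14 = 1
So ω_14^15 = ω_14^1 = e^(-2πi·1/14)

ω_14^15 = ω_14^1 = 0.9010-0.4339i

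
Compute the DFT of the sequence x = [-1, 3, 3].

X[k] = Σ(n=0 to 2) x[n] · ω_3^(nk)
where ω_3 = e^(-2πi/3)

Computing each X[k]:
X[0] = 5
X[1] = -4
X[2] = -4

X = [5, -4, -4]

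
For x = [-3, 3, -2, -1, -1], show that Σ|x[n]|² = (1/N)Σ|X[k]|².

Time domain:
Σ|x[n]|² = |-3|² + |3|² + |-2|² + |-1|² + |-1|² = 24.0000

Frequency domain:
(1/5)Σ|X[k]|² = (1/5)(|-4|² + |0.0451-3.2164i|² + |-5.5451-3.3022i|² + |-5.5451+3.3022i|² + |0.0451+3.2164i|²) = (1/5)·120.0000 = 24.0000

Both sides agree, confirming Parseval's theorem.

Σ|x[n]|² = (1/N)Σ|X[k]|² = 24.0000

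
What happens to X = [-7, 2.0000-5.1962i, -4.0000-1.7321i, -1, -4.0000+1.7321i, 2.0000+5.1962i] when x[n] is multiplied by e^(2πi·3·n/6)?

Modulation property: DFT(ω_6^(-3n)·x[n]) = X[(k-3) mod 6], so circularly shift X by 3 positions.

X[k-3] = [-1, -4.0000+1.7321i, 2.0000+5.1962i, -7, 2.0000-5.1962i, -4.0000-1.7321i]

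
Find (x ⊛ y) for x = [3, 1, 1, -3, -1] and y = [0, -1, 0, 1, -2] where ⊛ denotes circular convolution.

(x ⊛ y)[n] = Σ(m=0 to 4) x[m] · y[(n-m) mod 5]

Computing each output sample:
(x ⊛ y)[0] = 0
(x ⊛ y)[1] = -8
(x ⊛ y)[2] = 4
(x ⊛ y)[3] = 4
(x ⊛ y)[4] = -2

x ⊛ y = [0, -8, 4, 4, -2]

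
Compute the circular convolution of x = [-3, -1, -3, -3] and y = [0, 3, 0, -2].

(x ⊛ y)[n] = Σ(m=0 to 3) x[m] · y[(n-m) mod 4]

Computing each output sample:
(x ⊛ y)[0] = -7
(x ⊛ y)[1] = -3
(x ⊛ y)[2] = 3
(x ⊛ y)[3] = -3

x ⊛ y = [-7, -3, 3, -3]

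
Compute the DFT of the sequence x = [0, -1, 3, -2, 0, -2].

X[k] = Σ(n=0 to 5) x[n] · ω_6^(nk)
where ω_6 = e^(-2πi/6)

Computing each X[k]:
X[0] = -2
X[1] = -1.0000-3.4641i
X[2] = -2.0000+1.7321i
X[3] = 8
X[4] = -2.0000-1.7321i
X[5] = -1.0000+3.4641i

X = [-2, -1.0000-3.4641i, -2.0000+1.7321i, 8, -2.0000-1.7321i, -1.0000+3.4641i]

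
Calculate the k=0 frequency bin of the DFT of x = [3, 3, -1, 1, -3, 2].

X[0] = Σ(n=0 to 5) x[n] · ω_6^0 = Σ x[n]
= (3) + (3) + (-1) + (1) + (-3) + (2)

X[0] = 5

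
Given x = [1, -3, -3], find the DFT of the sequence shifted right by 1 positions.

Time shift by 1: X_shifted[k] = ω_3^(1k) · X[k]
Shifted x = [-3, 1, -3]

DFT(x[n-1]) = [-5, -2.0000-3.4641i, -2.0000+3.4641i]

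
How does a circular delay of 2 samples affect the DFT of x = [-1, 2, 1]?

Time shift by 2: X_shifted[k] = ω_3^(2k) · X[k]
Shifted x = [2, 1, -1]

DFT(x[n-2]) = [2, 2.0000-1.7321i, 2.0000+1.7321i]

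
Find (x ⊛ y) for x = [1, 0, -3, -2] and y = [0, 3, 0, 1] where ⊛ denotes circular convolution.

(x ⊛ y)[n] = Σ(m=0 to 3) x[m] · y[(n-m) mod 4]

Computing each output sample:
(x ⊛ y)[0] = -6
(x ⊛ y)[1] = 0
(x ⊛ y)[2] = -2
(x ⊛ y)[3] = -8

x ⊛ y = [-6, 0, -2, -8]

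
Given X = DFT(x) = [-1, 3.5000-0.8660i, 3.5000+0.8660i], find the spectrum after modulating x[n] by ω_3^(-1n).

Modulation property: DFT(ω_3^(-1n)·x[n]) = X[(k-1) mod 3], so circularly shift X by 1 positions.

X[k-1] = [3.5000+0.8660i, -1, 3.5000-0.8660i]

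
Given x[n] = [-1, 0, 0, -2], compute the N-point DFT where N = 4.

X[k] = Σ(n=0 to 3) x[n] · ω_4^(nk)
where ω_4 = e^(-2πi/4)

Computing each X[k]:
X[0] = -3
X[1] = -1-2i
X[2] = 1
X[3] = -1+2i

X = [-3, -1-2i, 1, -1+2i]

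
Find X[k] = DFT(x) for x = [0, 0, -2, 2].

X[k] = Σ(n=0 to 3) x[n] · ω_4^(nk)
where ω_4 = e^(-2πi/4)

Computing each X[k]:
X[0] = 0
X[1] = 2+2i
X[2] = -4
X[3] = 2-2i

X = [0, 2+2i, -4, 2-2i]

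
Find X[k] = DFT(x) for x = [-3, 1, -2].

X[k] = Σ(n=0 to 2) x[n] · ω_3^(nk)
where ω_3 = e^(-2πi/3)

Computing each X[k]:
X[0] = -4
X[1] = -2.5000-2.5981i
X[2] = -2.5000+2.5981i

X = [-4, -2.5000-2.5981i, -2.5000+2.5981i]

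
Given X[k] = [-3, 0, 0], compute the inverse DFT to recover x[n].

x[n] = (1/3) Σ(k=0 to 2) X[k] · e^(2πikn/3)

Computing each x[n]:
x[0] = -1
x[1] = -1
x[2] = -1

x = [-1, -1, -1]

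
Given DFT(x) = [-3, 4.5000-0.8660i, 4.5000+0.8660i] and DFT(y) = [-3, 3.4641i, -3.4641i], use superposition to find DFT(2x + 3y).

By linearity: DFT(2x + 3y) = 2·DFT(x) + 3·DFT(y)
= 2·[-3, 4.5000-0.8660i, 4.5000+0.8660i] + 3·[-3, 3.4641i, -3.4641i]

Computing element-wise:
Z[0] = 2·(-3) + 3·(-3) = -15
Z[1] = 2·(4.5000-0.8660i) + 3·(3.4641i) = 9.0000+8.6603i
Z[2] = 2·(4.5000+0.8660i) + 3·(-3.4641i) = 9.0000-8.6603i

DFT(2x + 3y) = 2·X + 3·Y = [-15, 9.0000+8.6603i, 9.0000-8.6603i]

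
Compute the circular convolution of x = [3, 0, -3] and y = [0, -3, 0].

(x ⊛ y)[n] = Σ(m=0 to 2) x[m] · y[(n-m) mod 3]

Computing each output sample:
(x ⊛ y)[0] = 9
(x ⊛ y)[1] = -9
(x ⊛ y)[2] = 0

x ⊛ y = [9, -9, 0]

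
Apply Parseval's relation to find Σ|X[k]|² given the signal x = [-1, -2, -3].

Parseval: Σ|x[n]|² = (1/N)Σ|X[k]|², so Σ|X[k]|² = N·Σ|x[n]|² = 3·14.0000

Σ|X[k]|² = N·Σ|x[n]|² = 3·14.0000 = 42.0000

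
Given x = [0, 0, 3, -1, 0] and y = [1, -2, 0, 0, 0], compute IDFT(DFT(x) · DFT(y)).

(x ⊛ y)[n] = Σ(m=0 to 4) x[m] · y[(n-m) mod 5]

Computing each output sample:
(x ⊛ y)[0] = 0
(x ⊛ y)[1] = 0
(x ⊛ y)[2] = 3
(x ⊛ y)[3] = -7
(x ⊛ y)[4] = 2

x ⊛ y = [0, 0, 3, -7, 2]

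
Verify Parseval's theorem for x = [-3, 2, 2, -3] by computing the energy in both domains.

Time domain:
Σ|x[n]|² = |-3|² + |2|² + |2|² + |-3|² = 26.0000

Frequency domain:
(1/4)Σ|X[k]|² = (1/4)(|-2|² + |-5-5i|² + |0|² + |-5+5i|²) = (1/4)·104.0000 = 26.0000

Both sides agree, confirming Parseval's theorem.

Σ|x[n]|² = (1/N)Σ|X[k]|² = 26.0000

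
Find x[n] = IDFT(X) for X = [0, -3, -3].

x[n] = (1/3) Σ(k=0 to 2) X[k] · e^(2πikn/3)

Computing each x[n]:
x[0] = -2
x[1] = 1
x[2] = 1

x = [-2, 1, 1]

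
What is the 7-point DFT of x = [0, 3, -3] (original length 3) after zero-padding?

Original 3-point DFT: [0, -5.1962i, 5.1962i]
Zero-padded 7-point DFT provides frequency interpolation.

DFT_7([x, 0, ...]) = [0, 2.5380+0.5793i, 2.0353-4.2264i, -4.5734-3.6471i, -4.5734+3.6471i, 2.0353+4.2264i, 2.5380-0.5793i]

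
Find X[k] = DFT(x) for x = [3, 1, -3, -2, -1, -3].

X[k] = Σ(n=0 to 5) x[n] · ω_6^(nk)
where ω_6 = e^(-2πi/6)

Computing each X[k]:
X[0] = -5
X[1] = 6.0000-1.7321i
X[2] = 4.0000-5.1962i
X[3] = 3
X[4] = 4.0000+5.1962i
X[5] = 6.0000+1.7321i

X = [-5, 6.0000-1.7321i, 4.0000-5.1962i, 3, 4.0000+5.1962i, 6.0000+1.7321i]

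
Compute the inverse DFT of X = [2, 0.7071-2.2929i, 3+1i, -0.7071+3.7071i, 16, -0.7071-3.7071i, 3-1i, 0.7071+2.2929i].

x[n] = (1/8) Σ(k=0 to 7) X[k] · e^(2πikn/8)

Computing each x[n]:
x[0] = 3
x[1] = -2
x[2] = 3
x[3] = -2
x[4] = 3
x[5] = -2
x[6] = 0
x[7] = -1

x = [3, -2, 3, -2, 3, -2, 0, -1]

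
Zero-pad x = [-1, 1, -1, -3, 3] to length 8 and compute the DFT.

Original 5-point DFT: [-1, 3.4721+0.7265i, -5.4721+3.0777i, -5.4721-3.0777i, 3.4721-0.7265i]
Zero-padded 8-point DFT provides frequency interpolation.

DFT_8([x, 0, ...]) = [-1, -1.1716+2.4142i, 3-4i, -6.8284+0.4142i, 3, -6.8284-0.4142i, 3+4i, -1.1716-2.4142i]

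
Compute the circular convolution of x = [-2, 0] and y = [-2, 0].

(x ⊛ y)[n] = Σ(m=0 to 1) x[m] · y[(n-m) mod 2]

Computing each output sample:
(x ⊛ y)[0] = 4
(x ⊛ y)[1] = 0

x ⊛ y = [4, 0]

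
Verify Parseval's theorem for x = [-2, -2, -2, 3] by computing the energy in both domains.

Time domain:
Σ|x[n]|² = |-2|² + |-2|² + |-2|² + |3|² = 21.0000

Frequency domain:
(1/4)Σ|X[k]|² = (1/4)(|-3|² + |5i|² + |-5|² + |-5i|²) = (1/4)·84.0000 = 21.0000

Both sides agree, confirming Parseval's theorem.

Σ|x[n]|² = (1/N)Σ|X[k]|² = 21.0000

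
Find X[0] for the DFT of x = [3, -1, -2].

X[0] = Σ(n=0 to 2) x[n] · ω_3^0 = Σ x[n]
= (3) + (-1) + (-2)

X[0] = 0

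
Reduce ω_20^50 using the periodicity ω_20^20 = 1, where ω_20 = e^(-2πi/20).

Since ω_20^20 = 1, powers reduce modulo 20.
50 mod 20 = 10
So ω_20^50 = ω_20^10 = e^(-2πi·10/20)

ω_20^50 = ω_20^10 = -1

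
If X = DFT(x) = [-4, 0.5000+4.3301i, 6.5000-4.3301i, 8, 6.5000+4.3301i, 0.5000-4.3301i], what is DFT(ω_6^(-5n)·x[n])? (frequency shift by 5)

Modulation property: DFT(ω_6^(-5n)·x[n]) = X[(k-5) mod 6], so circularly shift X by 5 positions.

X[k-5] = [0.5000+4.3301i, 6.5000-4.3301i, 8, 6.5000+4.3301i, 0.5000-4.3301i, -4]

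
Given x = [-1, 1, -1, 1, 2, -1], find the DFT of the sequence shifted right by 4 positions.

Time shift by 4: X_shifted[k] = ω_6^(4k) · X[k]
Shifted x = [-1, 1, 2, -1, -1, 1]

DFT(x[n-4]) = [1, 0.5000-2.5981i, -3.5000+2.5981i, -1, -3.5000-2.5981i, 0.5000+2.5981i]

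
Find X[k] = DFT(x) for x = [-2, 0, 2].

X[k] = Σ(n=0 to 2) x[n] · ω_3^(nk)
where ω_3 = e^(-2πi/3)

Computing each X[k]:
X[0] = 0
X[1] = -3.0000+1.7321i
X[2] = -3.0000-1.7321i

X = [0, -3.0000+1.7321i, -3.0000-1.7321i]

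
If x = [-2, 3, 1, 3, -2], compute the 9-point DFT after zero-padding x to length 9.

Original 5-point DFT: [3, -4.9271-3.5797i, -1.5729-4.8410i, -1.5729+4.8410i, -4.9271+3.5797i]
Zero-padded 9-point DFT provides frequency interpolation.

DFT_9([x, 0, ...]) = [3, 0.8512-4.8272i, -5.4508-1.9839i, 0, -5.9003-4.9510i, -5.9003+4.9510i, 0, -5.4508+1.9839i, 0.8512+4.8272i]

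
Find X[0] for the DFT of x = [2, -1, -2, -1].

X[0] = Σ(n=0 to 3) x[n] · ω_4^0 = Σ x[n]
= (2) + (-1) + (-2) + (-1)

X[0] = -2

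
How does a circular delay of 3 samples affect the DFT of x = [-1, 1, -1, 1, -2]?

Time shift by 3: X_shifted[k] = ω_5^(3k) · X[k]
Shifted x = [-1, 1, -2, -1, 1]

DFT(x[n-3]) = [-2, 2.0451+0.5878i, -3.5451-0.9511i, -3.5451+0.9511i, 2.0451-0.5878i]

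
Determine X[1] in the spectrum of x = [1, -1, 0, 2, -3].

X[1] = Σ(n=0 to 4) x[n] · ω_5^(1n) where ω_5 = e^(-2πi/5)
= (1)·ω_5^0 + (-1)·ω_5^1 + (0)·ω_5^2 + (2)·ω_5^3 + (-3)·ω_5^4

X[1] = -1.8541-0.7265i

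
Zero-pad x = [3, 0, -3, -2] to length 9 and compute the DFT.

Original 4-point DFT: [-2, 6-2i, 2, 6+2i]
Zero-padded 9-point DFT provides frequency interpolation.

DFT_9([x, 0, ...]) = [-2, 3.4791+4.6865i, 6.8191-0.7060i, 2.5000-2.5981i, 1.7019-0.1963i, 1.7019+0.1963i, 2.5000+2.5981i, 6.8191+0.7060i, 3.4791-4.6865i]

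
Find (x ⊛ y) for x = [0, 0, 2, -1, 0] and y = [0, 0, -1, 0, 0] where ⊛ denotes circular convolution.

(x ⊛ y)[n] = Σ(m=0 to 4) x[m] · y[(n-m) mod 5]

Computing each output sample:
(x ⊛ y)[0] = 1
(x ⊛ y)[1] = 0
(x ⊛ y)[2] = 0
(x ⊛ y)[3] = 0
(x ⊛ y)[4] = -2

x ⊛ y = [1, 0, 0, 0, -2]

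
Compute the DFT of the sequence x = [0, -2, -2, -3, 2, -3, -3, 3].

X[k] = Σ(n=0 to 7) x[n] · ω_8^(nk)
where ω_8 = e^(-2πi/8)

Computing each X[k]:
X[0] = -8
X[1] = 2.9497+2.5355i
X[2] = 7+5i
X[3] = -6.9497+4.5355i
X[4] = 2
X[5] = -6.9497-4.5355i
X[6] = 7-5i
X[7] = 2.9497-2.5355i

X = [-8, 2.9497+2.5355i, 7+5i, -6.9497+4.5355i, 2, -6.9497-4.5355i, 7-5i, 2.9497-2.5355i]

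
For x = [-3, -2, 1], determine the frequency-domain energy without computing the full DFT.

Parseval: Σ|x[n]|² = (1/N)Σ|X[k]|², so Σ|X[k]|² = N·Σ|x[n]|² = 3·14.0000

Σ|X[k]|² = N·Σ|x[n]|² = 3·14.0000 = 42.0000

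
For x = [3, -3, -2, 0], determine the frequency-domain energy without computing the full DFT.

Parseval: Σ|x[n]|² = (1/N)Σ|X[k]|², so Σ|X[k]|² = N·Σ|x[n]|² = 4·22.0000

Σ|X[k]|² = N·Σ|x[n]|² = 4·22.0000 = 88.0000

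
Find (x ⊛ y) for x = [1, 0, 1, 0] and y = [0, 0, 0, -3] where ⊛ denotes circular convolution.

(x ⊛ y)[n] = Σ(m=0 to 3) x[m] · y[(n-m) mod 4]

Computing each output sample:
(x ⊛ y)[0] = 0
(x ⊛ y)[1] = -3
(x ⊛ y)[2] = 0
(x ⊛ y)[3] = -3

x ⊛ y = [0, -3, 0, -3]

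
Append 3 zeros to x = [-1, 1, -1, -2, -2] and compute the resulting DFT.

Original 5-point DFT: [-5, 1.1180-3.4410i, -1.1180-0.8123i, -1.1180+0.8123i, 1.1180+3.4410i]
Zero-padded 8-point DFT provides frequency interpolation.

DFT_8([x, 0, ...]) = [-5, 3.1213+1.7071i, -2-3i, -1.1213-0.2929i, -3, -1.1213+0.2929i, -2+3i, 3.1213-1.7071i]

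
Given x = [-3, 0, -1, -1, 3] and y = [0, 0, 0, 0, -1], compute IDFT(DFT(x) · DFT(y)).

(x ⊛ y)[n] = Σ(m=0 to 4) x[m] · y[(n-m) mod 5]

Computing each output sample:
(x ⊛ y)[0] = 0
(x ⊛ y)[1] = 1
(x ⊛ y)[2] = 1
(x ⊛ y)[3] = -3
(x ⊛ y)[4] = 3

x ⊛ y = [0, 1, 1, -3, 3]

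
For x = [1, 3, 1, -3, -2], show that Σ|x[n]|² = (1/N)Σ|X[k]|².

Time domain:
Σ|x[n]|² = |1|² + |3|² + |1|² + |-3|² + |-2|² = 24.0000

Frequency domain:
(1/5)Σ|X[k]|² = (1/5)(|0|² + |2.9271-7.1064i|² + |-0.4271+0.8653i|² + |-0.4271-0.8653i|² + |2.9271+7.1064i|²) = (1/5)·120.0000 = 24.0000

Both sides agree, confirming Parseval's theorem.

Σ|x[n]|² = (1/N)Σ|X[k]|² = 24.0000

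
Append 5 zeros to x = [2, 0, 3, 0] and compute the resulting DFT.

Original 4-point DFT: [5, -1, 5, -1]
Zero-padded 9-point DFT provides frequency interpolation.

DFT_9([x, 0, ...]) = [5, 2.5209-2.9544i, -0.8191-1.0261i, 0.5000+2.5981i, 4.2981+1.9284i, 4.2981-1.9284i, 0.5000-2.5981i, -0.8191+1.0261i, 2.5209+2.9544i]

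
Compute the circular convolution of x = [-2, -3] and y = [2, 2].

(x ⊛ y)[n] = Σ(m=0 to 1) x[m] · y[(n-m) mod 2]

Computing each output sample:
(x ⊛ y)[0] = -10
(x ⊛ y)[1] = -10

x ⊛ y = [-10, -10]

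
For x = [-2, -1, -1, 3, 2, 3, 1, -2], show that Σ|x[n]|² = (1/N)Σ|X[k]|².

Time domain:
Σ|x[n]|² = |-2|² + |-1|² + |-1|² + |3|² + |2|² + |3|² + |1|² + |-2|² = 33.0000

Frequency domain:
(1/8)Σ|X[k]|² = (1/8)(|3|² + |-10.3640+1.2929i|² + |-1i|² + |2.3640-2.7071i|² + |-3|² + |2.3640+2.7071i|² + |1i|² + |-10.3640-1.2929i|²) = (1/8)·264.0000 = 33.0000

Both sides agree, confirming Parseval's theorem.

Σ|x[n]|² = (1/N)Σ|X[k]|² = 33.0000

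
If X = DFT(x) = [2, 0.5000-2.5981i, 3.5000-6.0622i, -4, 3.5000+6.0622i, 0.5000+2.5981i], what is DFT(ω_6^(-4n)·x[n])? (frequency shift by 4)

Modulation property: DFT(ω_6^(-4n)·x[n]) = X[(k-4) mod 6], so circularly shift X by 4 positions.

X[k-4] = [3.5000-6.0622i, -4, 3.5000+6.0622i, 0.5000+2.5981i, 2, 0.5000-2.5981i]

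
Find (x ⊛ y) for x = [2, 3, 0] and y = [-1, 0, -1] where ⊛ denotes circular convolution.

(x ⊛ y)[n] = Σ(m=0 to 2) x[m] · y[(n-m) mod 3]

Computing each output sample:
(x ⊛ y)[0] = -5
(x ⊛ y)[1] = -3
(x ⊛ y)[2] = -2

x ⊛ y = [-5, -3, -2]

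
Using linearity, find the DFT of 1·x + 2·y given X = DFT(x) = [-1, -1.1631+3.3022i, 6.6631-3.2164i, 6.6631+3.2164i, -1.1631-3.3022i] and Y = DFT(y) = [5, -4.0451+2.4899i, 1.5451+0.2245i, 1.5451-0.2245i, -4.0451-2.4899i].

By linearity: DFT(1x + 2y) = 1·DFT(x) + 2·DFT(y)
= 1·[-1, -1.1631+3.3022i, 6.6631-3.2164i, 6.6631+3.2164i, -1.1631-3.3022i] + 2·[5, -4.0451+2.4899i, 1.5451+0.2245i, 1.5451-0.2245i, -4.0451-2.4899i]

Computing element-wise:
Z[0] = 1·(-1) + 2·(5) = 9
Z[1] = 1·(-1.1631+3.3022i) + 2·(-4.0451+2.4899i) = -9.2533+8.2820i
Z[2] = 1·(6.6631-3.2164i) + 2·(1.5451+0.2245i) = 9.7533-2.7674i
Z[3] = 1·(6.6631+3.2164i) + 2·(1.5451-0.2245i) = 9.7533+2.7674i
Z[4] = 1·(-1.1631-3.3022i) + 2·(-4.0451-2.4899i) = -9.2533-8.2820i

DFT(1x + 2y) = 1·X + 2·Y = [9, -9.2533+8.2820i, 9.7533-2.7674i, 9.7533+2.7674i, -9.2533-8.2820i]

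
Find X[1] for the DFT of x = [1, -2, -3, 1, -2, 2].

X[1] = Σ(n=0 to 5) x[n] · ω_6^(1n) where ω_6 = e^(-2πi/6)
= (1)·ω_6^0 + (-2)·ω_6^1 + (-3)·ω_6^2 + (1)·ω_6^3 + (-2)·ω_6^4 + (2)·ω_6^5

X[1] = 2.5000+4.3301i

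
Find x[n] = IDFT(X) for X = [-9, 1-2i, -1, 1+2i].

x[n] = (1/4) Σ(k=0 to 3) X[k] · e^(2πikn/4)

Computing each x[n]:
x[0] = -2
x[1] = -1
x[2] = -3
x[3] = -3

x = [-2, -1, -3, -3]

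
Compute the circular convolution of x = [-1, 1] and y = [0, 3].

(x ⊛ y)[n] = Σ(m=0 to 1) x[m] · y[(n-m) mod 2]

Computing each output sample:
(x ⊛ y)[0] = 3
(x ⊛ y)[1] = -3

x ⊛ y = [3, -3]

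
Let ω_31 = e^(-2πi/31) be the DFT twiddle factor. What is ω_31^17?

ω_31^17 = e^(-2πi·17/31)
= cos(-2π·17/31) + i·sin(-2π·17/31)
= cos(-34π/31) + i·sin(-34π/31)

ω_31^17 = cos(-34π/31) + i·sin(-34π/31) = -0.9541+0.2994i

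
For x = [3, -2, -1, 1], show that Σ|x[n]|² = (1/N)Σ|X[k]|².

Time domain:
Σ|x[n]|² = |3|² + |-2|² + |-1|² + |1|² = 15.0000

Frequency domain:
(1/4)Σ|X[k]|² = (1/4)(|1|² + |4+3i|² + |3|² + |4-3i|²) = (1/4)·60.0000 = 15.0000

Both sides agree, confirming Parseval's theorem.

Σ|x[n]|² = (1/N)Σ|X[k]|² = 15.0000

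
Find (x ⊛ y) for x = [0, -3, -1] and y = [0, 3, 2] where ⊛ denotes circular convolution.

(x ⊛ y)[n] = Σ(m=0 to 2) x[m] · y[(n-m) mod 3]

Computing each output sample:
(x ⊛ y)[0] = -9
(x ⊛ y)[1] = -2
(x ⊛ y)[2] = -9

x ⊛ y = [-9, -2, -9]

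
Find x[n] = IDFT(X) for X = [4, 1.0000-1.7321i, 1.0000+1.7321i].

x[n] = (1/3) Σ(k=0 to 2) X[k] · e^(2πikn/3)

Computing each x[n]:
x[0] = 2
x[1] = 2
x[2] = 0

x = [2, 2, 0]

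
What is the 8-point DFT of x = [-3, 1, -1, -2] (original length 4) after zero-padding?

Original 4-point DFT: [-5, -2-3i, -3, -2+3i]
Zero-padded 8-point DFT provides frequency interpolation.

DFT_8([x, 0, ...]) = [-5, -0.8787+1.7071i, -2-3i, -5.1213-0.2929i, -3, -5.1213+0.2929i, -2+3i, -0.8787-1.7071i]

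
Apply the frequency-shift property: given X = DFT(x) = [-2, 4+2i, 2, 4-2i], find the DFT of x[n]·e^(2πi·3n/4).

Modulation property: DFT(ω_4^(-3n)·x[n]) = X[(k-3) mod 4], so circularly shift X by 3 positions.

X[k-3] = [4+2i, 2, 4-2i, -2]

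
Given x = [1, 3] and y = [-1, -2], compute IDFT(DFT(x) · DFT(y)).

(x ⊛ y)[n] = Σ(m=0 to 1) x[m] · y[(n-m) mod 2]

Computing each output sample:
(x ⊛ y)[0] = -7
(x ⊛ y)[1] = -5

x ⊛ y = [-7, -5]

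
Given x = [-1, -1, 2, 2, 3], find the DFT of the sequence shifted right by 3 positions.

Time shift by 3: X_shifted[k] = ω_5^(3k) · X[k]
Shifted x = [2, 2, 3, -1, -1]

DFT(x[n-3]) = [5, 0.6910-5.2043i, 1.8090+2.0409i, 1.8090-2.0409i, 0.6910+5.2043i]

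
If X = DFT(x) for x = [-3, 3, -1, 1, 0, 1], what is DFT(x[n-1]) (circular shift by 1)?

Time shift by 1: X_shifted[k] = ω_6^(1k) · X[k]
Shifted x = [1, -3, 3, -1, 1, 0]

DFT(x[n-1]) = [1, -1.5000+0.8660i, -0.5000+4.3301i, 9, -0.5000-4.3301i, -1.5000-0.8660i]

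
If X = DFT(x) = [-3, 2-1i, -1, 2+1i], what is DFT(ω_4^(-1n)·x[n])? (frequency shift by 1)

Modulation property: DFT(ω_4^(-1n)·x[n]) = X[(k-1) mod 4], so circularly shift X by 1 positions.

X[k-1] = [2+1i, -3, 2-1i, -1]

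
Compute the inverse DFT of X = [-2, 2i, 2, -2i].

x[n] = (1/4) Σ(k=0 to 3) X[k] · e^(2πikn/4)

Computing each x[n]:
x[0] = 0
x[1] = -2
x[2] = 0
x[3] = 0

x = [0, -2, 0, 0]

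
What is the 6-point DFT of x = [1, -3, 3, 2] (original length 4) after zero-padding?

Original 4-point DFT: [3, -2+5i, 5, -2-5i]
Zero-padded 6-point DFT provides frequency interpolation.

DFT_6([x, 0, ...]) = [3, -4, 3.0000+5.1962i, 5, 3.0000-5.1962i, -4]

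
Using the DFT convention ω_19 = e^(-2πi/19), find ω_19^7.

ω_19^7 = e^(-2πi·7/19)
= cos(-2π·7/19) + i·sin(-2π·7/19)
= cos(-14π/19) + i·sin(-14π/19)

ω_19^7 = cos(-14π/19) + i·sin(-14π/19) = -0.6773-0.7357i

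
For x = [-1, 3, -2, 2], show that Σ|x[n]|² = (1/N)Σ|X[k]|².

Time domain:
Σ|x[n]|² = |-1|² + |3|² + |-2|² + |2|² = 18.0000

Frequency domain:
(1/4)Σ|X[k]|² = (1/4)(|2|² + |1-1i|² + |-8|² + |1+1i|²) = (1/4)·72.0000 = 18.0000

Both sides agree, confirming Parseval's theorem.

Σ|x[n]|² = (1/N)Σ|X[k]|² = 18.0000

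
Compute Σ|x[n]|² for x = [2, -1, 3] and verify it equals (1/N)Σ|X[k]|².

Time domain:
Σ|x[n]|² = |2|² + |-1|² + |3|² = 14.0000

Frequency domain:
(1/3)Σ|X[k]|² = (1/3)(|4|² + |1.0000+3.4641i|² + |1.0000-3.4641i|²) = (1/3)·42.0000 = 14.0000

Both sides agree, confirming Parseval's theorem.

Σ|x[n]|² = (1/N)Σ|X[k]|² = 14.0000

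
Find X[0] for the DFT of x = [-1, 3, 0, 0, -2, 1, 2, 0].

X[0] = Σ(n=0 to 7) x[n] · ω_8^0 = Σ x[n]
= (-1) + (3) + (0) + (0) + (-2) + (1) + (2) + (0)

X[0] = 3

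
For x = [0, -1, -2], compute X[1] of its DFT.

X[1] = Σ(n=0 to 2) x[n] · ω_3^(1n) where ω_3 = e^(-2πi/3)
= (0)·ω_3^0 + (-1)·ω_3^1 + (-2)·ω_3^2

X[1] = 1.5000-0.8660i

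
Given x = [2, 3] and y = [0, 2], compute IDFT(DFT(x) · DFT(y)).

(x ⊛ y)[n] = Σ(m=0 to 1) x[m] · y[(n-m) mod 2]

Computing each output sample:
(x ⊛ y)[0] = 6
(x ⊛ y)[1] = 4

x ⊛ y = [6, 4]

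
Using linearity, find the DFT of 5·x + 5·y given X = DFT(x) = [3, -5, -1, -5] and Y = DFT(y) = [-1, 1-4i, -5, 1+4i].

By linearity: DFT(5x + 5y) = 5·DFT(x) + 5·DFT(y)
= 5·[3, -5, -1, -5] + 5·[-1, 1-4i, -5, 1+4i]

Computing element-wise:
Z[0] = 5·(3) + 5·(-1) = 10
Z[1] = 5·(-5) + 5·(1-4i) = -20-20i
Z[2] = 5·(-1) + 5·(-5) = -30
Z[3] = 5·(-5) + 5·(1+4i) = -20+20i

DFT(5x + 5y) = 5·X + 5·Y = [10, -20-20i, -30, -20+20i]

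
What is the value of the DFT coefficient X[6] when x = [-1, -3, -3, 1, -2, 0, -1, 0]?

X[6] = Σ(n=0 to 7) x[n] · ω_8^(6n) where ω_8 = e^(-2πi/8)
= (-1)·ω_8^0 + (-3)·ω_8^6 + (-3)·ω_8^12 + (1)·ω_8^18 + (-2)·ω_8^24 + (0)·ω_8^30 + (-1)·ω_8^36 + (0)·ω_8^42

X[6] = 1-4i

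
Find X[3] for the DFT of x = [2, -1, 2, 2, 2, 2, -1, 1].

X[3] = Σ(n=0 to 7) x[n] · ω_8^(3n) where ω_8 = e^(-2πi/8)
= (2)·ω_8^0 + (-1)·ω_8^3 + (2)·ω_8^6 + (2)·ω_8^9 + (2)·ω_8^12 + (2)·ω_8^15 + (-1)·ω_8^18 + (1)·ω_8^21

X[3] = 2.8284+4.4142i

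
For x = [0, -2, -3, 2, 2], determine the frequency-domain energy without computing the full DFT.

Parseval: Σ|x[n]|² = (1/N)Σ|X[k]|², so Σ|X[k]|² = N·Σ|x[n]|² = 5·21.0000

Σ|X[k]|² = N·Σ|x[n]|² = 5·21.0000 = 105.0000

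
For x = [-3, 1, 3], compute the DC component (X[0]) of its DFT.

X[0] = Σ(n=0 to 2) x[n] · ω_3^0 = Σ x[n]
= (-3) + (1) + (3)

X[0] = 1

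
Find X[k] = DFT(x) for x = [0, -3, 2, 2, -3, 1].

X[k] = Σ(n=0 to 5) x[n] · ω_6^(nk)
where ω_6 = e^(-2πi/6)

Computing each X[k]:
X[0] = -1
X[1] = -2.5000-0.8660i
X[2] = 3.5000+7.7942i
X[3] = -1
X[4] = 3.5000-7.7942i
X[5] = -2.5000+0.8660i

X = [-1, -2.5000-0.8660i, 3.5000+7.7942i, -1, 3.5000-7.7942i, -2.5000+0.8660i]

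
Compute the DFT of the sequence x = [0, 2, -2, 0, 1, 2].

X[k] = Σ(n=0 to 5) x[n] · ω_6^(nk)
where ω_6 = e^(-2πi/6)

Computing each X[k]:
X[0] = 3
X[1] = 2.5000+2.5981i
X[2] = -1.5000-2.5981i
X[3] = -5
X[4] = -1.5000+2.5981i
X[5] = 2.5000-2.5981i

X = [3, 2.5000+2.5981i, -1.5000-2.5981i, -5, -1.5000+2.5981i, 2.5000-2.5981i]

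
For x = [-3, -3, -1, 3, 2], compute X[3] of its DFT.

X[3] = Σ(n=0 to 4) x[n] · ω_5^(3n) where ω_5 = e^(-2πi/5)
= (-3)·ω_5^0 + (-3)·ω_5^3 + (-1)·ω_5^6 + (3)·ω_5^9 + (2)·ω_5^12

X[3] = -1.5729+0.8653i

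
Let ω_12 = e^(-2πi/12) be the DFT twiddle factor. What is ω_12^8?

ω_12^8 = e^(-2πi·8/12)
= cos(-2π·8/12) + i·sin(-2π·8/12)
= cos(-16π/12) + i·sin(-16π/12)

ω_12^8 = cos(-16π/12) + i·sin(-16π/12) = -0.5000+0.8660i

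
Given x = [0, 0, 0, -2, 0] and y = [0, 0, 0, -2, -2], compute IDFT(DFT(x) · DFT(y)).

(x ⊛ y)[n] = Σ(m=0 to 4) x[m] · y[(n-m) mod 5]

Computing each output sample:
(x ⊛ y)[0] = 0
(x ⊛ y)[1] = 4
(x ⊛ y)[2] = 4
(x ⊛ y)[3] = 0
(x ⊛ y)[4] = 0

x ⊛ y = [0, 4, 4, 0, 0]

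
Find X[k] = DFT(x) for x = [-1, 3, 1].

X[k] = Σ(n=0 to 2) x[n] · ω_3^(nk)
where ω_3 = e^(-2πi/3)

Computing each X[k]:
X[0] = 3
X[1] = -3.0000-1.7321i
X[2] = -3.0000+1.7321i

X = [3, -3.0000-1.7321i, -3.0000+1.7321i]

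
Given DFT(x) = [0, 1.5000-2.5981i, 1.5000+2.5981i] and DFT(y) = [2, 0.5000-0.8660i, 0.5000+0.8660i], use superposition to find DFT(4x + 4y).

By linearity: DFT(4x + 4y) = 4·DFT(x) + 4·DFT(y)
= 4·[0, 1.5000-2.5981i, 1.5000+2.5981i] + 4·[2, 0.5000-0.8660i, 0.5000+0.8660i]

Computing element-wise:
Z[0] = 4·(0) + 4·(2) = 8
Z[1] = 4·(1.5000-2.5981i) + 4·(0.5000-0.8660i) = 8.0000-13.8564i
Z[2] = 4·(1.5000+2.5981i) + 4·(0.5000+0.8660i) = 8.0000+13.8564i

DFT(4x + 4y) = 4·X + 4·Y = [8, 8.0000-13.8564i, 8.0000+13.8564i]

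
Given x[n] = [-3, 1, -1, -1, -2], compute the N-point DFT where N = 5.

X[k] = Σ(n=0 to 4) x[n] · ω_5^(nk)
where ω_5 = e^(-2πi/5)

Computing each X[k]:
X[0] = -6
X[1] = -1.6910-2.8532i
X[2] = -2.8090-1.7634i
X[3] = -2.8090+1.7634i
X[4] = -1.6910+2.8532i

X = [-6, -1.6910-2.8532i, -2.8090-1.7634i, -2.8090+1.7634i, -1.6910+2.8532i]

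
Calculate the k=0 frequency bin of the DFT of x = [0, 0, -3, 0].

X[0] = Σ(n=0 to 3) x[n] · ω_4^0 = Σ x[n]
= (0) + (0) + (-3) + (0)

X[0] = -3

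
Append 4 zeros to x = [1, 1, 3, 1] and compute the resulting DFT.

Original 4-point DFT: [6, -2, 2, -2]
Zero-padded 8-point DFT provides frequency interpolation.

DFT_8([x, 0, ...]) = [6, 1.0000-4.4142i, -2, 1.0000+1.5858i, 2, 1.0000-1.5858i, -2, 1.0000+4.4142i]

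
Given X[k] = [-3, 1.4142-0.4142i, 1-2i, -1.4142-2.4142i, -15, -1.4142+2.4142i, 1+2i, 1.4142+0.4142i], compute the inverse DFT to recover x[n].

x[n] = (1/8) Σ(k=0 to 7) X[k] · e^(2πikn/8)

Computing each x[n]:
x[0] = -2
x[1] = 3
x[2] = -3
x[3] = 1
x[4] = -2
x[5] = 1
x[6] = -2
x[7] = 1

x = [-2, 3, -3, 1, -2, 1, -2, 1]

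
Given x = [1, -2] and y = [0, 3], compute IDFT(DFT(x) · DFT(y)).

(x ⊛ y)[n] = Σ(m=0 to 1) x[m] · y[(n-m) mod 2]

Computing each output sample:
(x ⊛ y)[0] = -6
(x ⊛ y)[1] = 3

x ⊛ y = [-6, 3]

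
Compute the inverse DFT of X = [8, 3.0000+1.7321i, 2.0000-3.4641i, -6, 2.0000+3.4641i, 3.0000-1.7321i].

x[n] = (1/6) Σ(k=0 to 5) X[k] · e^(2πikn/6)

Computing each x[n]:
x[0] = 2
x[1] = 3
x[2] = -2
x[3] = 2
x[4] = 1
x[5] = 2

x = [2, 3, -2, 2, 1, 2]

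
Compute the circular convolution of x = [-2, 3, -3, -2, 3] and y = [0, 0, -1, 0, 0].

(x ⊛ y)[n] = Σ(m=0 to 4) x[m] · y[(n-m) mod 5]

Computing each output sample:
(x ⊛ y)[0] = 2
(x ⊛ y)[1] = -3
(x ⊛ y)[2] = 2
(x ⊛ y)[3] = -3
(x ⊛ y)[4] = 3

x ⊛ y = [2, -3, 2, -3, 3]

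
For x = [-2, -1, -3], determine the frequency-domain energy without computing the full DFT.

Parseval: Σ|x[n]|² = (1/N)Σ|X[k]|², so Σ|X[k]|² = N·Σ|x[n]|² = 3·14.0000

Σ|X[k]|² = N·Σ|x[n]|² = 3·14.0000 = 42.0000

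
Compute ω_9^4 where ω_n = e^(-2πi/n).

ω_9^4 = e^(-2πi·4/9)
= cos(-2π·4/9) + i·sin(-2π·4/9)
= cos(-8π/9) + i·sin(-8π/9)

ω_9^4 = cos(-8π/9) + i·sin(-8π/9) = -0.9397-0.3420i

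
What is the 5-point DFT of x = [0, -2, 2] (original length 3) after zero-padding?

Original 3-point DFT: [0, 3.4641i, -3.4641i]
Zero-padded 5-point DFT provides frequency interpolation.

DFT_5([x, 0, ...]) = [0, -2.2361+0.7265i, 2.2361+3.0777i, 2.2361-3.0777i, -2.2361-0.7265i]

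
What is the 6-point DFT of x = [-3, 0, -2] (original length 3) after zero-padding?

Original 3-point DFT: [-5, -2.0000-1.7321i, -2.0000+1.7321i]
Zero-padded 6-point DFT provides frequency interpolation.

DFT_6([x, 0, ...]) = [-5, -2.0000+1.7321i, -2.0000-1.7321i, -5, -2.0000+1.7321i, -2.0000-1.7321i]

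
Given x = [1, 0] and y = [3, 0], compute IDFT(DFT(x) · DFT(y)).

(x ⊛ y)[n] = Σ(m=0 to 1) x[m] · y[(n-m) mod 2]

Computing each output sample:
(x ⊛ y)[0] = 3
(x ⊛ y)[1] = 0

x ⊛ y = [3, 0]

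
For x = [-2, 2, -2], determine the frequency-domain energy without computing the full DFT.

Parseval: Σ|x[n]|² = (1/N)Σ|X[k]|², so Σ|X[k]|² = N·Σ|x[n]|² = 3·12.0000

Σ|X[k]|² = N·Σ|x[n]|² = 3·12.0000 = 36.0000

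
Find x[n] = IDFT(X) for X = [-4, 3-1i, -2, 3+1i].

x[n] = (1/4) Σ(k=0 to 3) X[k] · e^(2πikn/4)

Computing each x[n]:
x[0] = 0
x[1] = 0
x[2] = -3
x[3] = -1

x = [0, 0, -3, -1]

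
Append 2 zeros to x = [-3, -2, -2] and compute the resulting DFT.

Original 3-point DFT: [-7, -1, -1]
Zero-padded 5-point DFT provides frequency interpolation.

DFT_5([x, 0, ...]) = [-7, -2.0000+3.0777i, -2.0000-0.7265i, -2.0000+0.7265i, -2.0000-3.0777i]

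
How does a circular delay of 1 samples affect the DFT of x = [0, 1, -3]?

Time shift by 1: X_shifted[k] = ω_3^(1k) · X[k]
Shifted x = [-3, 0, 1]

DFT(x[n-1]) = [-2, -3.5000+0.8660i, -3.5000-0.8660i]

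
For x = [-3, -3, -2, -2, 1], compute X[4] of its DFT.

X[4] = Σ(n=0 to 4) x[n] · ω_5^(4n) where ω_5 = e^(-2πi/5)
= (-3)·ω_5^0 + (-3)·ω_5^4 + (-2)·ω_5^8 + (-2)·ω_5^12 + (1)·ω_5^16

X[4] = -0.3820-3.8042i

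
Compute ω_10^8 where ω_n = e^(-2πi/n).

ω_10^8 = e^(-2πi·8/10)
= cos(-2π·8/10) + i·sin(-2π·8/10)
= cos(-16π/10) + i·sin(-16π/10)

ω_10^8 = cos(-16π/10) + i·sin(-16π/10) = 0.3090+0.9511i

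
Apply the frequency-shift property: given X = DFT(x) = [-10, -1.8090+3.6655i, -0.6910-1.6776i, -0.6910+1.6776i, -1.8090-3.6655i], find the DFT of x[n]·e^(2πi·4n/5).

Modulation property: DFT(ω_5^(-4n)·x[n]) = X[(k-4) mod 5], so circularly shift X by 4 positions.

X[k-4] = [-1.8090+3.6655i, -0.6910-1.6776i, -0.6910+1.6776i, -1.8090-3.6655i, -10]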